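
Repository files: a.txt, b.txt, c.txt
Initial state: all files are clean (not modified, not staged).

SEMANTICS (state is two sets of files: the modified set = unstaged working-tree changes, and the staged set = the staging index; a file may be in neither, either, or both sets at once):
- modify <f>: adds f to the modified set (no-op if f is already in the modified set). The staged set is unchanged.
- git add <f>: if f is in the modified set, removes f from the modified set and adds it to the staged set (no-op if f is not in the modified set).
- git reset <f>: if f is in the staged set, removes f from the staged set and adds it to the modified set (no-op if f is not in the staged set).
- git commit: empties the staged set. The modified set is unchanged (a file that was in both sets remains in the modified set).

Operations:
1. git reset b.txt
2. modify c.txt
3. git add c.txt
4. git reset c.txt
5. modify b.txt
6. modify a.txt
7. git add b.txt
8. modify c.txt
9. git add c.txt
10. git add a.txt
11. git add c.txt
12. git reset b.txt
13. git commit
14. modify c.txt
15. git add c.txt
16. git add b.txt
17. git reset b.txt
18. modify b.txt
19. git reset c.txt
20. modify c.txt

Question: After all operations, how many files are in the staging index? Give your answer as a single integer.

Answer: 0

Derivation:
After op 1 (git reset b.txt): modified={none} staged={none}
After op 2 (modify c.txt): modified={c.txt} staged={none}
After op 3 (git add c.txt): modified={none} staged={c.txt}
After op 4 (git reset c.txt): modified={c.txt} staged={none}
After op 5 (modify b.txt): modified={b.txt, c.txt} staged={none}
After op 6 (modify a.txt): modified={a.txt, b.txt, c.txt} staged={none}
After op 7 (git add b.txt): modified={a.txt, c.txt} staged={b.txt}
After op 8 (modify c.txt): modified={a.txt, c.txt} staged={b.txt}
After op 9 (git add c.txt): modified={a.txt} staged={b.txt, c.txt}
After op 10 (git add a.txt): modified={none} staged={a.txt, b.txt, c.txt}
After op 11 (git add c.txt): modified={none} staged={a.txt, b.txt, c.txt}
After op 12 (git reset b.txt): modified={b.txt} staged={a.txt, c.txt}
After op 13 (git commit): modified={b.txt} staged={none}
After op 14 (modify c.txt): modified={b.txt, c.txt} staged={none}
After op 15 (git add c.txt): modified={b.txt} staged={c.txt}
After op 16 (git add b.txt): modified={none} staged={b.txt, c.txt}
After op 17 (git reset b.txt): modified={b.txt} staged={c.txt}
After op 18 (modify b.txt): modified={b.txt} staged={c.txt}
After op 19 (git reset c.txt): modified={b.txt, c.txt} staged={none}
After op 20 (modify c.txt): modified={b.txt, c.txt} staged={none}
Final staged set: {none} -> count=0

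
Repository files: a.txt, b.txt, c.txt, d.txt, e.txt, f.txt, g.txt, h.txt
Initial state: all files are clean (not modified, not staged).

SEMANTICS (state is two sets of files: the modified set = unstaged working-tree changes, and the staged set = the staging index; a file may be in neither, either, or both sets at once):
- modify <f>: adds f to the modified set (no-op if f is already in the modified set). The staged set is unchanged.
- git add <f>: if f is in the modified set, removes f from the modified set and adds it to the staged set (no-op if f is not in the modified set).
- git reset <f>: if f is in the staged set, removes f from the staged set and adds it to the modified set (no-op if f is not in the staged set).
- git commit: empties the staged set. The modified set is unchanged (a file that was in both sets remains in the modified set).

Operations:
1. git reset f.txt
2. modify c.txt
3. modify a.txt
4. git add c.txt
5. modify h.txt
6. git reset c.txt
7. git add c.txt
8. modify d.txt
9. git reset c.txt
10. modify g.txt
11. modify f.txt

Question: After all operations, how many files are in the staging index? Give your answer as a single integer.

Answer: 0

Derivation:
After op 1 (git reset f.txt): modified={none} staged={none}
After op 2 (modify c.txt): modified={c.txt} staged={none}
After op 3 (modify a.txt): modified={a.txt, c.txt} staged={none}
After op 4 (git add c.txt): modified={a.txt} staged={c.txt}
After op 5 (modify h.txt): modified={a.txt, h.txt} staged={c.txt}
After op 6 (git reset c.txt): modified={a.txt, c.txt, h.txt} staged={none}
After op 7 (git add c.txt): modified={a.txt, h.txt} staged={c.txt}
After op 8 (modify d.txt): modified={a.txt, d.txt, h.txt} staged={c.txt}
After op 9 (git reset c.txt): modified={a.txt, c.txt, d.txt, h.txt} staged={none}
After op 10 (modify g.txt): modified={a.txt, c.txt, d.txt, g.txt, h.txt} staged={none}
After op 11 (modify f.txt): modified={a.txt, c.txt, d.txt, f.txt, g.txt, h.txt} staged={none}
Final staged set: {none} -> count=0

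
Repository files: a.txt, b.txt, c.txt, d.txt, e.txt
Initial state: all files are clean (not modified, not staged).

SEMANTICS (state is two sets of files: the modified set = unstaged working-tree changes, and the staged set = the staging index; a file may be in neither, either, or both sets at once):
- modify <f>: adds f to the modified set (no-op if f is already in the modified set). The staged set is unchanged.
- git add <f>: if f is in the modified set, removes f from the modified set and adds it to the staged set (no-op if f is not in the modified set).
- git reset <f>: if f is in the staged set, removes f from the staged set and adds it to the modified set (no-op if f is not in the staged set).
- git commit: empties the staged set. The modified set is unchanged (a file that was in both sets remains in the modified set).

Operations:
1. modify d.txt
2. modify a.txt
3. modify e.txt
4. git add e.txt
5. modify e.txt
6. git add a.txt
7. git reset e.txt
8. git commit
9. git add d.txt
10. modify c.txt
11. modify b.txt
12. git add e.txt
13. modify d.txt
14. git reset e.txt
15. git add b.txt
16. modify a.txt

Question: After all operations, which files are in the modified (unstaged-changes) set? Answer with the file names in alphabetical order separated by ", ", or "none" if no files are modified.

After op 1 (modify d.txt): modified={d.txt} staged={none}
After op 2 (modify a.txt): modified={a.txt, d.txt} staged={none}
After op 3 (modify e.txt): modified={a.txt, d.txt, e.txt} staged={none}
After op 4 (git add e.txt): modified={a.txt, d.txt} staged={e.txt}
After op 5 (modify e.txt): modified={a.txt, d.txt, e.txt} staged={e.txt}
After op 6 (git add a.txt): modified={d.txt, e.txt} staged={a.txt, e.txt}
After op 7 (git reset e.txt): modified={d.txt, e.txt} staged={a.txt}
After op 8 (git commit): modified={d.txt, e.txt} staged={none}
After op 9 (git add d.txt): modified={e.txt} staged={d.txt}
After op 10 (modify c.txt): modified={c.txt, e.txt} staged={d.txt}
After op 11 (modify b.txt): modified={b.txt, c.txt, e.txt} staged={d.txt}
After op 12 (git add e.txt): modified={b.txt, c.txt} staged={d.txt, e.txt}
After op 13 (modify d.txt): modified={b.txt, c.txt, d.txt} staged={d.txt, e.txt}
After op 14 (git reset e.txt): modified={b.txt, c.txt, d.txt, e.txt} staged={d.txt}
After op 15 (git add b.txt): modified={c.txt, d.txt, e.txt} staged={b.txt, d.txt}
After op 16 (modify a.txt): modified={a.txt, c.txt, d.txt, e.txt} staged={b.txt, d.txt}

Answer: a.txt, c.txt, d.txt, e.txt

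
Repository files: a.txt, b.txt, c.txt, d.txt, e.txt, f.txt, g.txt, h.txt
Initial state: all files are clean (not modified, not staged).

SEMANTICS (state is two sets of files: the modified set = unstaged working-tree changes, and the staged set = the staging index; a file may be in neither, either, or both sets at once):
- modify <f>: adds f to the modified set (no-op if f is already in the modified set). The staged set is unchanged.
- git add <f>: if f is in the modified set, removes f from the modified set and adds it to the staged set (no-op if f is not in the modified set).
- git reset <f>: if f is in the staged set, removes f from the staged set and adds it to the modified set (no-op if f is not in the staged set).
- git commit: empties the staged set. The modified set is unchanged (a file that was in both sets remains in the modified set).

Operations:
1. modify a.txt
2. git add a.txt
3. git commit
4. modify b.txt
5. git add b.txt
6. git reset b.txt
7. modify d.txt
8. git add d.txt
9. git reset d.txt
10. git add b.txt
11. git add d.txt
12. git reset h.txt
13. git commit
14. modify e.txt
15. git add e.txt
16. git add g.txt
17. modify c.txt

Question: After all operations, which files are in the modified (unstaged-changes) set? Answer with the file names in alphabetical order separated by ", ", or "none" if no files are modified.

After op 1 (modify a.txt): modified={a.txt} staged={none}
After op 2 (git add a.txt): modified={none} staged={a.txt}
After op 3 (git commit): modified={none} staged={none}
After op 4 (modify b.txt): modified={b.txt} staged={none}
After op 5 (git add b.txt): modified={none} staged={b.txt}
After op 6 (git reset b.txt): modified={b.txt} staged={none}
After op 7 (modify d.txt): modified={b.txt, d.txt} staged={none}
After op 8 (git add d.txt): modified={b.txt} staged={d.txt}
After op 9 (git reset d.txt): modified={b.txt, d.txt} staged={none}
After op 10 (git add b.txt): modified={d.txt} staged={b.txt}
After op 11 (git add d.txt): modified={none} staged={b.txt, d.txt}
After op 12 (git reset h.txt): modified={none} staged={b.txt, d.txt}
After op 13 (git commit): modified={none} staged={none}
After op 14 (modify e.txt): modified={e.txt} staged={none}
After op 15 (git add e.txt): modified={none} staged={e.txt}
After op 16 (git add g.txt): modified={none} staged={e.txt}
After op 17 (modify c.txt): modified={c.txt} staged={e.txt}

Answer: c.txt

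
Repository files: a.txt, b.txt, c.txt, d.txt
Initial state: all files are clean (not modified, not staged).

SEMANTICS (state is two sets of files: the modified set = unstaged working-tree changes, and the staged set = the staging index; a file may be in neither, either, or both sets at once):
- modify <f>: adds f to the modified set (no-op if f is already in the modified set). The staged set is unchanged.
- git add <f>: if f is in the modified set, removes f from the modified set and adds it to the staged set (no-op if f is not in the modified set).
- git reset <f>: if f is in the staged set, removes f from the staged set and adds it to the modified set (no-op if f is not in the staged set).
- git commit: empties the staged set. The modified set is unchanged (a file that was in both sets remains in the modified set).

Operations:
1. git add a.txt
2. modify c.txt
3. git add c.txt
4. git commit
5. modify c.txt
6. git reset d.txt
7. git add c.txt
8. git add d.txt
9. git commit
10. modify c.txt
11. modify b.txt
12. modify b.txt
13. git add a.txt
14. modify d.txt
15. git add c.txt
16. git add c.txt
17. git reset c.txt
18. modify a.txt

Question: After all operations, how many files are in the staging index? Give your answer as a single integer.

Answer: 0

Derivation:
After op 1 (git add a.txt): modified={none} staged={none}
After op 2 (modify c.txt): modified={c.txt} staged={none}
After op 3 (git add c.txt): modified={none} staged={c.txt}
After op 4 (git commit): modified={none} staged={none}
After op 5 (modify c.txt): modified={c.txt} staged={none}
After op 6 (git reset d.txt): modified={c.txt} staged={none}
After op 7 (git add c.txt): modified={none} staged={c.txt}
After op 8 (git add d.txt): modified={none} staged={c.txt}
After op 9 (git commit): modified={none} staged={none}
After op 10 (modify c.txt): modified={c.txt} staged={none}
After op 11 (modify b.txt): modified={b.txt, c.txt} staged={none}
After op 12 (modify b.txt): modified={b.txt, c.txt} staged={none}
After op 13 (git add a.txt): modified={b.txt, c.txt} staged={none}
After op 14 (modify d.txt): modified={b.txt, c.txt, d.txt} staged={none}
After op 15 (git add c.txt): modified={b.txt, d.txt} staged={c.txt}
After op 16 (git add c.txt): modified={b.txt, d.txt} staged={c.txt}
After op 17 (git reset c.txt): modified={b.txt, c.txt, d.txt} staged={none}
After op 18 (modify a.txt): modified={a.txt, b.txt, c.txt, d.txt} staged={none}
Final staged set: {none} -> count=0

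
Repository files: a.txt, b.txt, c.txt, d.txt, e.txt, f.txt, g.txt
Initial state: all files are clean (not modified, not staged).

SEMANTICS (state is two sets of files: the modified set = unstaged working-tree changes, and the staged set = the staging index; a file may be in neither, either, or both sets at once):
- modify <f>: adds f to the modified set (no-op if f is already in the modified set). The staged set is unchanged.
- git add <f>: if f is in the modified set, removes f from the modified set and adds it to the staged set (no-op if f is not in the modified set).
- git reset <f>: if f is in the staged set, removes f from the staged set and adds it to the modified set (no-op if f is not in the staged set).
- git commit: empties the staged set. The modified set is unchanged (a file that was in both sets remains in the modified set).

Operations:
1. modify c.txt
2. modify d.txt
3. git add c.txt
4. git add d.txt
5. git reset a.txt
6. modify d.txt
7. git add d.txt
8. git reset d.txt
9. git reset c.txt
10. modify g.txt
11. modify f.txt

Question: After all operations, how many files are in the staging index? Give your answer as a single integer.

After op 1 (modify c.txt): modified={c.txt} staged={none}
After op 2 (modify d.txt): modified={c.txt, d.txt} staged={none}
After op 3 (git add c.txt): modified={d.txt} staged={c.txt}
After op 4 (git add d.txt): modified={none} staged={c.txt, d.txt}
After op 5 (git reset a.txt): modified={none} staged={c.txt, d.txt}
After op 6 (modify d.txt): modified={d.txt} staged={c.txt, d.txt}
After op 7 (git add d.txt): modified={none} staged={c.txt, d.txt}
After op 8 (git reset d.txt): modified={d.txt} staged={c.txt}
After op 9 (git reset c.txt): modified={c.txt, d.txt} staged={none}
After op 10 (modify g.txt): modified={c.txt, d.txt, g.txt} staged={none}
After op 11 (modify f.txt): modified={c.txt, d.txt, f.txt, g.txt} staged={none}
Final staged set: {none} -> count=0

Answer: 0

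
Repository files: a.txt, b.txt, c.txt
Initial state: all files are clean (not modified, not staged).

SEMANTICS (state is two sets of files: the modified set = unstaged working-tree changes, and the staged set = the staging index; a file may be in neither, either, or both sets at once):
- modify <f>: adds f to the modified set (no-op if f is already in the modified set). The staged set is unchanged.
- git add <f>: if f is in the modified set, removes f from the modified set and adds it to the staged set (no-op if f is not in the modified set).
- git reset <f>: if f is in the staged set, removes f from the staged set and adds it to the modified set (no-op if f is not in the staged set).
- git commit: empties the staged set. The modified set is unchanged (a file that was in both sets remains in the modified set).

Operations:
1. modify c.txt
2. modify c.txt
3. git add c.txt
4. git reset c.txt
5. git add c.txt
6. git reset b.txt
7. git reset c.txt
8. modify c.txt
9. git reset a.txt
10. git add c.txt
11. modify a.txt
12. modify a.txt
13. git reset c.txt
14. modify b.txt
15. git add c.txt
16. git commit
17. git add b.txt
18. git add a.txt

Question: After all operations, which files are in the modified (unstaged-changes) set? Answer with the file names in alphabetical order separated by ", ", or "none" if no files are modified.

Answer: none

Derivation:
After op 1 (modify c.txt): modified={c.txt} staged={none}
After op 2 (modify c.txt): modified={c.txt} staged={none}
After op 3 (git add c.txt): modified={none} staged={c.txt}
After op 4 (git reset c.txt): modified={c.txt} staged={none}
After op 5 (git add c.txt): modified={none} staged={c.txt}
After op 6 (git reset b.txt): modified={none} staged={c.txt}
After op 7 (git reset c.txt): modified={c.txt} staged={none}
After op 8 (modify c.txt): modified={c.txt} staged={none}
After op 9 (git reset a.txt): modified={c.txt} staged={none}
After op 10 (git add c.txt): modified={none} staged={c.txt}
After op 11 (modify a.txt): modified={a.txt} staged={c.txt}
After op 12 (modify a.txt): modified={a.txt} staged={c.txt}
After op 13 (git reset c.txt): modified={a.txt, c.txt} staged={none}
After op 14 (modify b.txt): modified={a.txt, b.txt, c.txt} staged={none}
After op 15 (git add c.txt): modified={a.txt, b.txt} staged={c.txt}
After op 16 (git commit): modified={a.txt, b.txt} staged={none}
After op 17 (git add b.txt): modified={a.txt} staged={b.txt}
After op 18 (git add a.txt): modified={none} staged={a.txt, b.txt}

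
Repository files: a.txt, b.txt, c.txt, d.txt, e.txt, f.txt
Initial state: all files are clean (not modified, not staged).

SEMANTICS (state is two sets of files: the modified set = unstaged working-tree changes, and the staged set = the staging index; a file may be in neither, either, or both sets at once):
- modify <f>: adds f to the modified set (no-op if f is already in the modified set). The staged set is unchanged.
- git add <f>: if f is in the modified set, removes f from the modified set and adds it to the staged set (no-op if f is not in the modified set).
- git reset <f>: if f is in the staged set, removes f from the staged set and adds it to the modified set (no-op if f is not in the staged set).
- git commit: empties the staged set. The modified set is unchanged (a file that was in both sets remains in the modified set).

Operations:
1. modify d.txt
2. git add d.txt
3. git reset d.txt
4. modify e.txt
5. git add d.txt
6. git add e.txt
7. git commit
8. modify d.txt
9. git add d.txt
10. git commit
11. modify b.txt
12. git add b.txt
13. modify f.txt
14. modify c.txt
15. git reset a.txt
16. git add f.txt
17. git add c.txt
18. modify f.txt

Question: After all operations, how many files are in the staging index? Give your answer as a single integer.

Answer: 3

Derivation:
After op 1 (modify d.txt): modified={d.txt} staged={none}
After op 2 (git add d.txt): modified={none} staged={d.txt}
After op 3 (git reset d.txt): modified={d.txt} staged={none}
After op 4 (modify e.txt): modified={d.txt, e.txt} staged={none}
After op 5 (git add d.txt): modified={e.txt} staged={d.txt}
After op 6 (git add e.txt): modified={none} staged={d.txt, e.txt}
After op 7 (git commit): modified={none} staged={none}
After op 8 (modify d.txt): modified={d.txt} staged={none}
After op 9 (git add d.txt): modified={none} staged={d.txt}
After op 10 (git commit): modified={none} staged={none}
After op 11 (modify b.txt): modified={b.txt} staged={none}
After op 12 (git add b.txt): modified={none} staged={b.txt}
After op 13 (modify f.txt): modified={f.txt} staged={b.txt}
After op 14 (modify c.txt): modified={c.txt, f.txt} staged={b.txt}
After op 15 (git reset a.txt): modified={c.txt, f.txt} staged={b.txt}
After op 16 (git add f.txt): modified={c.txt} staged={b.txt, f.txt}
After op 17 (git add c.txt): modified={none} staged={b.txt, c.txt, f.txt}
After op 18 (modify f.txt): modified={f.txt} staged={b.txt, c.txt, f.txt}
Final staged set: {b.txt, c.txt, f.txt} -> count=3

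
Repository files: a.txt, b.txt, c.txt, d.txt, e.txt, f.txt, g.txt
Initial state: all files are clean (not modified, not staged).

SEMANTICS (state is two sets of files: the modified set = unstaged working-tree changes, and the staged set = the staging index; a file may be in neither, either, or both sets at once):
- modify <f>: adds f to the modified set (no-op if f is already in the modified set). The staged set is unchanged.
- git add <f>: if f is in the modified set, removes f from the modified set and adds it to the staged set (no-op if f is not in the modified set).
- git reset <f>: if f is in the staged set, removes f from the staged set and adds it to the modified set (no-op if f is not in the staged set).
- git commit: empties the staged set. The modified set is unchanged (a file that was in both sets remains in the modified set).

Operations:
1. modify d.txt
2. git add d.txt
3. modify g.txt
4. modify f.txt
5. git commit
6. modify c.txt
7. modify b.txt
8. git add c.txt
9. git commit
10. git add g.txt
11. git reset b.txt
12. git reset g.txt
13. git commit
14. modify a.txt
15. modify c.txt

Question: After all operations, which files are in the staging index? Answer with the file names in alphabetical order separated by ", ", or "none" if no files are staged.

After op 1 (modify d.txt): modified={d.txt} staged={none}
After op 2 (git add d.txt): modified={none} staged={d.txt}
After op 3 (modify g.txt): modified={g.txt} staged={d.txt}
After op 4 (modify f.txt): modified={f.txt, g.txt} staged={d.txt}
After op 5 (git commit): modified={f.txt, g.txt} staged={none}
After op 6 (modify c.txt): modified={c.txt, f.txt, g.txt} staged={none}
After op 7 (modify b.txt): modified={b.txt, c.txt, f.txt, g.txt} staged={none}
After op 8 (git add c.txt): modified={b.txt, f.txt, g.txt} staged={c.txt}
After op 9 (git commit): modified={b.txt, f.txt, g.txt} staged={none}
After op 10 (git add g.txt): modified={b.txt, f.txt} staged={g.txt}
After op 11 (git reset b.txt): modified={b.txt, f.txt} staged={g.txt}
After op 12 (git reset g.txt): modified={b.txt, f.txt, g.txt} staged={none}
After op 13 (git commit): modified={b.txt, f.txt, g.txt} staged={none}
After op 14 (modify a.txt): modified={a.txt, b.txt, f.txt, g.txt} staged={none}
After op 15 (modify c.txt): modified={a.txt, b.txt, c.txt, f.txt, g.txt} staged={none}

Answer: none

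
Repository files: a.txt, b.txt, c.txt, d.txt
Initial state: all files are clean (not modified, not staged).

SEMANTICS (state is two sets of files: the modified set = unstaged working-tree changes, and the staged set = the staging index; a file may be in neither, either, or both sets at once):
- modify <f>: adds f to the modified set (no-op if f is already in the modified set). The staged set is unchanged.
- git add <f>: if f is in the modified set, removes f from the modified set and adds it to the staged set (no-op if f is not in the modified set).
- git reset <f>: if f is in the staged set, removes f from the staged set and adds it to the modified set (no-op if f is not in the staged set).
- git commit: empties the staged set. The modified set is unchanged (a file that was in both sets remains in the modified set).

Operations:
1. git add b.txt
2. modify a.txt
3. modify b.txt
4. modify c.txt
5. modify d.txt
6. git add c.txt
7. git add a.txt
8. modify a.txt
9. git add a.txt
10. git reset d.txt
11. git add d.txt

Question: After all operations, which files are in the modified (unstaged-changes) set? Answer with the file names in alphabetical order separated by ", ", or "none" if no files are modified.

Answer: b.txt

Derivation:
After op 1 (git add b.txt): modified={none} staged={none}
After op 2 (modify a.txt): modified={a.txt} staged={none}
After op 3 (modify b.txt): modified={a.txt, b.txt} staged={none}
After op 4 (modify c.txt): modified={a.txt, b.txt, c.txt} staged={none}
After op 5 (modify d.txt): modified={a.txt, b.txt, c.txt, d.txt} staged={none}
After op 6 (git add c.txt): modified={a.txt, b.txt, d.txt} staged={c.txt}
After op 7 (git add a.txt): modified={b.txt, d.txt} staged={a.txt, c.txt}
After op 8 (modify a.txt): modified={a.txt, b.txt, d.txt} staged={a.txt, c.txt}
After op 9 (git add a.txt): modified={b.txt, d.txt} staged={a.txt, c.txt}
After op 10 (git reset d.txt): modified={b.txt, d.txt} staged={a.txt, c.txt}
After op 11 (git add d.txt): modified={b.txt} staged={a.txt, c.txt, d.txt}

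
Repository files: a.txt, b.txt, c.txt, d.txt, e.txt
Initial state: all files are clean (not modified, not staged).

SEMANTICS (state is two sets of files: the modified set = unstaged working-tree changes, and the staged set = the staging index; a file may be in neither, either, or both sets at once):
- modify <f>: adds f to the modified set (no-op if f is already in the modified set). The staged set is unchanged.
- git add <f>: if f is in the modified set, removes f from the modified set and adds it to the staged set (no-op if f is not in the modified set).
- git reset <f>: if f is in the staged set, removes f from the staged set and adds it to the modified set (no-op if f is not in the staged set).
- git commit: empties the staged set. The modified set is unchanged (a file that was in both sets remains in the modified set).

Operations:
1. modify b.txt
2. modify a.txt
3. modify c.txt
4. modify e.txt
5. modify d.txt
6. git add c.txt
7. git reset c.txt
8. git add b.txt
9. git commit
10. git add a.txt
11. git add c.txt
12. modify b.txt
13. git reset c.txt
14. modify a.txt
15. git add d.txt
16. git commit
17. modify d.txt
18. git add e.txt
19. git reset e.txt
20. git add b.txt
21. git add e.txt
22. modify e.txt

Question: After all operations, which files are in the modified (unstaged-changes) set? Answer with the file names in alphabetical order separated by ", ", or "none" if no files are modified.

Answer: a.txt, c.txt, d.txt, e.txt

Derivation:
After op 1 (modify b.txt): modified={b.txt} staged={none}
After op 2 (modify a.txt): modified={a.txt, b.txt} staged={none}
After op 3 (modify c.txt): modified={a.txt, b.txt, c.txt} staged={none}
After op 4 (modify e.txt): modified={a.txt, b.txt, c.txt, e.txt} staged={none}
After op 5 (modify d.txt): modified={a.txt, b.txt, c.txt, d.txt, e.txt} staged={none}
After op 6 (git add c.txt): modified={a.txt, b.txt, d.txt, e.txt} staged={c.txt}
After op 7 (git reset c.txt): modified={a.txt, b.txt, c.txt, d.txt, e.txt} staged={none}
After op 8 (git add b.txt): modified={a.txt, c.txt, d.txt, e.txt} staged={b.txt}
After op 9 (git commit): modified={a.txt, c.txt, d.txt, e.txt} staged={none}
After op 10 (git add a.txt): modified={c.txt, d.txt, e.txt} staged={a.txt}
After op 11 (git add c.txt): modified={d.txt, e.txt} staged={a.txt, c.txt}
After op 12 (modify b.txt): modified={b.txt, d.txt, e.txt} staged={a.txt, c.txt}
After op 13 (git reset c.txt): modified={b.txt, c.txt, d.txt, e.txt} staged={a.txt}
After op 14 (modify a.txt): modified={a.txt, b.txt, c.txt, d.txt, e.txt} staged={a.txt}
After op 15 (git add d.txt): modified={a.txt, b.txt, c.txt, e.txt} staged={a.txt, d.txt}
After op 16 (git commit): modified={a.txt, b.txt, c.txt, e.txt} staged={none}
After op 17 (modify d.txt): modified={a.txt, b.txt, c.txt, d.txt, e.txt} staged={none}
After op 18 (git add e.txt): modified={a.txt, b.txt, c.txt, d.txt} staged={e.txt}
After op 19 (git reset e.txt): modified={a.txt, b.txt, c.txt, d.txt, e.txt} staged={none}
After op 20 (git add b.txt): modified={a.txt, c.txt, d.txt, e.txt} staged={b.txt}
After op 21 (git add e.txt): modified={a.txt, c.txt, d.txt} staged={b.txt, e.txt}
After op 22 (modify e.txt): modified={a.txt, c.txt, d.txt, e.txt} staged={b.txt, e.txt}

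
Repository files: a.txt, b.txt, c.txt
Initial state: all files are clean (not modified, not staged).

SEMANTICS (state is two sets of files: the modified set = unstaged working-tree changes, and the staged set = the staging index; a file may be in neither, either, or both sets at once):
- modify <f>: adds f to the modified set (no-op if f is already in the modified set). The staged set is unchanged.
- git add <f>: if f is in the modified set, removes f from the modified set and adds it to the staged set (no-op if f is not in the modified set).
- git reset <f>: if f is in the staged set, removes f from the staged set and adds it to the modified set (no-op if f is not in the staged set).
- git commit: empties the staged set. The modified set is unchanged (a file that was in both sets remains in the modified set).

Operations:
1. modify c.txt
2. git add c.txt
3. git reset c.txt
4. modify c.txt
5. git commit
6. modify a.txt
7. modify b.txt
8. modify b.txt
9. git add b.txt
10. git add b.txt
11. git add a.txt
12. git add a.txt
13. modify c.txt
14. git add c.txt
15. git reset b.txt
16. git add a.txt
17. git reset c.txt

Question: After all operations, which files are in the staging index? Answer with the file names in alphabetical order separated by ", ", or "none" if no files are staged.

Answer: a.txt

Derivation:
After op 1 (modify c.txt): modified={c.txt} staged={none}
After op 2 (git add c.txt): modified={none} staged={c.txt}
After op 3 (git reset c.txt): modified={c.txt} staged={none}
After op 4 (modify c.txt): modified={c.txt} staged={none}
After op 5 (git commit): modified={c.txt} staged={none}
After op 6 (modify a.txt): modified={a.txt, c.txt} staged={none}
After op 7 (modify b.txt): modified={a.txt, b.txt, c.txt} staged={none}
After op 8 (modify b.txt): modified={a.txt, b.txt, c.txt} staged={none}
After op 9 (git add b.txt): modified={a.txt, c.txt} staged={b.txt}
After op 10 (git add b.txt): modified={a.txt, c.txt} staged={b.txt}
After op 11 (git add a.txt): modified={c.txt} staged={a.txt, b.txt}
After op 12 (git add a.txt): modified={c.txt} staged={a.txt, b.txt}
After op 13 (modify c.txt): modified={c.txt} staged={a.txt, b.txt}
After op 14 (git add c.txt): modified={none} staged={a.txt, b.txt, c.txt}
After op 15 (git reset b.txt): modified={b.txt} staged={a.txt, c.txt}
After op 16 (git add a.txt): modified={b.txt} staged={a.txt, c.txt}
After op 17 (git reset c.txt): modified={b.txt, c.txt} staged={a.txt}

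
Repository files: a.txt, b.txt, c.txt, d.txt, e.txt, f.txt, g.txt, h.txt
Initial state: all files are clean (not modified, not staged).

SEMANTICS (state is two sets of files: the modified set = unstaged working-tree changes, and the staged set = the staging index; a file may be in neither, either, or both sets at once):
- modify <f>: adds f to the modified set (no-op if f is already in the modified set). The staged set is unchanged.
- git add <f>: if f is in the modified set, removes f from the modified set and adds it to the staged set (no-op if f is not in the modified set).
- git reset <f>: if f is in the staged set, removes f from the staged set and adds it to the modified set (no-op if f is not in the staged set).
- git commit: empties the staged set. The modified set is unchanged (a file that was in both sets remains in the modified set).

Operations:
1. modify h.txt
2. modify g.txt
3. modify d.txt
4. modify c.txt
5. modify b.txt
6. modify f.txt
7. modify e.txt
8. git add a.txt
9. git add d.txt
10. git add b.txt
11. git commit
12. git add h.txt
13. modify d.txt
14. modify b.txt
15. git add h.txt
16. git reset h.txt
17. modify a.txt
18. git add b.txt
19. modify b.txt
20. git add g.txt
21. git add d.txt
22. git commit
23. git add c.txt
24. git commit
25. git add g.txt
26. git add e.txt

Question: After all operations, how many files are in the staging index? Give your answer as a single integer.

After op 1 (modify h.txt): modified={h.txt} staged={none}
After op 2 (modify g.txt): modified={g.txt, h.txt} staged={none}
After op 3 (modify d.txt): modified={d.txt, g.txt, h.txt} staged={none}
After op 4 (modify c.txt): modified={c.txt, d.txt, g.txt, h.txt} staged={none}
After op 5 (modify b.txt): modified={b.txt, c.txt, d.txt, g.txt, h.txt} staged={none}
After op 6 (modify f.txt): modified={b.txt, c.txt, d.txt, f.txt, g.txt, h.txt} staged={none}
After op 7 (modify e.txt): modified={b.txt, c.txt, d.txt, e.txt, f.txt, g.txt, h.txt} staged={none}
After op 8 (git add a.txt): modified={b.txt, c.txt, d.txt, e.txt, f.txt, g.txt, h.txt} staged={none}
After op 9 (git add d.txt): modified={b.txt, c.txt, e.txt, f.txt, g.txt, h.txt} staged={d.txt}
After op 10 (git add b.txt): modified={c.txt, e.txt, f.txt, g.txt, h.txt} staged={b.txt, d.txt}
After op 11 (git commit): modified={c.txt, e.txt, f.txt, g.txt, h.txt} staged={none}
After op 12 (git add h.txt): modified={c.txt, e.txt, f.txt, g.txt} staged={h.txt}
After op 13 (modify d.txt): modified={c.txt, d.txt, e.txt, f.txt, g.txt} staged={h.txt}
After op 14 (modify b.txt): modified={b.txt, c.txt, d.txt, e.txt, f.txt, g.txt} staged={h.txt}
After op 15 (git add h.txt): modified={b.txt, c.txt, d.txt, e.txt, f.txt, g.txt} staged={h.txt}
After op 16 (git reset h.txt): modified={b.txt, c.txt, d.txt, e.txt, f.txt, g.txt, h.txt} staged={none}
After op 17 (modify a.txt): modified={a.txt, b.txt, c.txt, d.txt, e.txt, f.txt, g.txt, h.txt} staged={none}
After op 18 (git add b.txt): modified={a.txt, c.txt, d.txt, e.txt, f.txt, g.txt, h.txt} staged={b.txt}
After op 19 (modify b.txt): modified={a.txt, b.txt, c.txt, d.txt, e.txt, f.txt, g.txt, h.txt} staged={b.txt}
After op 20 (git add g.txt): modified={a.txt, b.txt, c.txt, d.txt, e.txt, f.txt, h.txt} staged={b.txt, g.txt}
After op 21 (git add d.txt): modified={a.txt, b.txt, c.txt, e.txt, f.txt, h.txt} staged={b.txt, d.txt, g.txt}
After op 22 (git commit): modified={a.txt, b.txt, c.txt, e.txt, f.txt, h.txt} staged={none}
After op 23 (git add c.txt): modified={a.txt, b.txt, e.txt, f.txt, h.txt} staged={c.txt}
After op 24 (git commit): modified={a.txt, b.txt, e.txt, f.txt, h.txt} staged={none}
After op 25 (git add g.txt): modified={a.txt, b.txt, e.txt, f.txt, h.txt} staged={none}
After op 26 (git add e.txt): modified={a.txt, b.txt, f.txt, h.txt} staged={e.txt}
Final staged set: {e.txt} -> count=1

Answer: 1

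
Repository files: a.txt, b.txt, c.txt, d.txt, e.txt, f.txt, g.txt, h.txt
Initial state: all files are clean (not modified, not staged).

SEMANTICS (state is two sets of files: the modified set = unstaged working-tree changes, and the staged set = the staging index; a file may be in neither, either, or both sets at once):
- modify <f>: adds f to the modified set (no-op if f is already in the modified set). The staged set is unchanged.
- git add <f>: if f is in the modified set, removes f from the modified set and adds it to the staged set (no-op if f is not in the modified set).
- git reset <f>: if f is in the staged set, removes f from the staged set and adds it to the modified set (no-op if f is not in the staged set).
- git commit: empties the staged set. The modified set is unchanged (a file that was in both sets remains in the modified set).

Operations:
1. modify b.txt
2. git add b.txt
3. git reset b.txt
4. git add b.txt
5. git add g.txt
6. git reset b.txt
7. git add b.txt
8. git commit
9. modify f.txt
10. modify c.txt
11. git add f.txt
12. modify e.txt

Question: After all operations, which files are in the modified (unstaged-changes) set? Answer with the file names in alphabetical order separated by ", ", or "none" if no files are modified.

After op 1 (modify b.txt): modified={b.txt} staged={none}
After op 2 (git add b.txt): modified={none} staged={b.txt}
After op 3 (git reset b.txt): modified={b.txt} staged={none}
After op 4 (git add b.txt): modified={none} staged={b.txt}
After op 5 (git add g.txt): modified={none} staged={b.txt}
After op 6 (git reset b.txt): modified={b.txt} staged={none}
After op 7 (git add b.txt): modified={none} staged={b.txt}
After op 8 (git commit): modified={none} staged={none}
After op 9 (modify f.txt): modified={f.txt} staged={none}
After op 10 (modify c.txt): modified={c.txt, f.txt} staged={none}
After op 11 (git add f.txt): modified={c.txt} staged={f.txt}
After op 12 (modify e.txt): modified={c.txt, e.txt} staged={f.txt}

Answer: c.txt, e.txt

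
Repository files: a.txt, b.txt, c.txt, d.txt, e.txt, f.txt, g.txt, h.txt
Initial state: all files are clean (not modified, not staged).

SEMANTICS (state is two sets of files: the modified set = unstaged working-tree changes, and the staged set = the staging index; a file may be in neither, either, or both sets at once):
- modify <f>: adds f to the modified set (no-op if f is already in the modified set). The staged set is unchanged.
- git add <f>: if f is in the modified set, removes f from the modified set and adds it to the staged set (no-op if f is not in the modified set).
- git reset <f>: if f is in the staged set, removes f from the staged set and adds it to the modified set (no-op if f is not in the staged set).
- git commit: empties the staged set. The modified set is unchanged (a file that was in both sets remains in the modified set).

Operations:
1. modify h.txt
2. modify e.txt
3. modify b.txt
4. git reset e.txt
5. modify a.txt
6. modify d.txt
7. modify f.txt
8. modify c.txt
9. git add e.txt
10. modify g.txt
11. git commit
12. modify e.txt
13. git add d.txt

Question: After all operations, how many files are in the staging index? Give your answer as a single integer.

Answer: 1

Derivation:
After op 1 (modify h.txt): modified={h.txt} staged={none}
After op 2 (modify e.txt): modified={e.txt, h.txt} staged={none}
After op 3 (modify b.txt): modified={b.txt, e.txt, h.txt} staged={none}
After op 4 (git reset e.txt): modified={b.txt, e.txt, h.txt} staged={none}
After op 5 (modify a.txt): modified={a.txt, b.txt, e.txt, h.txt} staged={none}
After op 6 (modify d.txt): modified={a.txt, b.txt, d.txt, e.txt, h.txt} staged={none}
After op 7 (modify f.txt): modified={a.txt, b.txt, d.txt, e.txt, f.txt, h.txt} staged={none}
After op 8 (modify c.txt): modified={a.txt, b.txt, c.txt, d.txt, e.txt, f.txt, h.txt} staged={none}
After op 9 (git add e.txt): modified={a.txt, b.txt, c.txt, d.txt, f.txt, h.txt} staged={e.txt}
After op 10 (modify g.txt): modified={a.txt, b.txt, c.txt, d.txt, f.txt, g.txt, h.txt} staged={e.txt}
After op 11 (git commit): modified={a.txt, b.txt, c.txt, d.txt, f.txt, g.txt, h.txt} staged={none}
After op 12 (modify e.txt): modified={a.txt, b.txt, c.txt, d.txt, e.txt, f.txt, g.txt, h.txt} staged={none}
After op 13 (git add d.txt): modified={a.txt, b.txt, c.txt, e.txt, f.txt, g.txt, h.txt} staged={d.txt}
Final staged set: {d.txt} -> count=1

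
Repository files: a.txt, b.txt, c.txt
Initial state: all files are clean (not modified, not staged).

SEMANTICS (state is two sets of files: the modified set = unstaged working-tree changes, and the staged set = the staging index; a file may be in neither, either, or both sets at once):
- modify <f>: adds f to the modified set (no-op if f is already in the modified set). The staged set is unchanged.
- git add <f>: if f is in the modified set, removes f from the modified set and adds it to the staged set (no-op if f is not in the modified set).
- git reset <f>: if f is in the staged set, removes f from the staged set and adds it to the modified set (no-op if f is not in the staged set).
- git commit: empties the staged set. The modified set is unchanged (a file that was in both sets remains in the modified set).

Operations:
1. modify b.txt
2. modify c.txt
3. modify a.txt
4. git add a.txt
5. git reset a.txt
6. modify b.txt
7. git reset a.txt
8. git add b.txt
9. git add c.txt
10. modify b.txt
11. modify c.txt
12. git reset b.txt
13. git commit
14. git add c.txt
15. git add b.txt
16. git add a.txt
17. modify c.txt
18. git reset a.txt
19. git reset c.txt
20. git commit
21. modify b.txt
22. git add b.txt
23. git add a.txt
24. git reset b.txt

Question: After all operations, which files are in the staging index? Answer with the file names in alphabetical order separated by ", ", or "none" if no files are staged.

Answer: a.txt

Derivation:
After op 1 (modify b.txt): modified={b.txt} staged={none}
After op 2 (modify c.txt): modified={b.txt, c.txt} staged={none}
After op 3 (modify a.txt): modified={a.txt, b.txt, c.txt} staged={none}
After op 4 (git add a.txt): modified={b.txt, c.txt} staged={a.txt}
After op 5 (git reset a.txt): modified={a.txt, b.txt, c.txt} staged={none}
After op 6 (modify b.txt): modified={a.txt, b.txt, c.txt} staged={none}
After op 7 (git reset a.txt): modified={a.txt, b.txt, c.txt} staged={none}
After op 8 (git add b.txt): modified={a.txt, c.txt} staged={b.txt}
After op 9 (git add c.txt): modified={a.txt} staged={b.txt, c.txt}
After op 10 (modify b.txt): modified={a.txt, b.txt} staged={b.txt, c.txt}
After op 11 (modify c.txt): modified={a.txt, b.txt, c.txt} staged={b.txt, c.txt}
After op 12 (git reset b.txt): modified={a.txt, b.txt, c.txt} staged={c.txt}
After op 13 (git commit): modified={a.txt, b.txt, c.txt} staged={none}
After op 14 (git add c.txt): modified={a.txt, b.txt} staged={c.txt}
After op 15 (git add b.txt): modified={a.txt} staged={b.txt, c.txt}
After op 16 (git add a.txt): modified={none} staged={a.txt, b.txt, c.txt}
After op 17 (modify c.txt): modified={c.txt} staged={a.txt, b.txt, c.txt}
After op 18 (git reset a.txt): modified={a.txt, c.txt} staged={b.txt, c.txt}
After op 19 (git reset c.txt): modified={a.txt, c.txt} staged={b.txt}
After op 20 (git commit): modified={a.txt, c.txt} staged={none}
After op 21 (modify b.txt): modified={a.txt, b.txt, c.txt} staged={none}
After op 22 (git add b.txt): modified={a.txt, c.txt} staged={b.txt}
After op 23 (git add a.txt): modified={c.txt} staged={a.txt, b.txt}
After op 24 (git reset b.txt): modified={b.txt, c.txt} staged={a.txt}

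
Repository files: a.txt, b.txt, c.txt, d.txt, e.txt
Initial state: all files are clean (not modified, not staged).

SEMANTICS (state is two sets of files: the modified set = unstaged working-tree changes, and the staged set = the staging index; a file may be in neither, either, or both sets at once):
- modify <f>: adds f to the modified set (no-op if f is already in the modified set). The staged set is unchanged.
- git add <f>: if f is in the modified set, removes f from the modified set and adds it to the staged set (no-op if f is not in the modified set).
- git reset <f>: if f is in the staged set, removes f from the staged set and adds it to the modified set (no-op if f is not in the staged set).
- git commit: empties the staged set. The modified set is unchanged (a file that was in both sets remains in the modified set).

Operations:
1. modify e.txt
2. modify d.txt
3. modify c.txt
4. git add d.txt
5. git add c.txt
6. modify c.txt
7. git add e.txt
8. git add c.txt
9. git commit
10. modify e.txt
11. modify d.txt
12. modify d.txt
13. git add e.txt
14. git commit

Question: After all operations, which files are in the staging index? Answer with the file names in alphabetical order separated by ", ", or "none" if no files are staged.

Answer: none

Derivation:
After op 1 (modify e.txt): modified={e.txt} staged={none}
After op 2 (modify d.txt): modified={d.txt, e.txt} staged={none}
After op 3 (modify c.txt): modified={c.txt, d.txt, e.txt} staged={none}
After op 4 (git add d.txt): modified={c.txt, e.txt} staged={d.txt}
After op 5 (git add c.txt): modified={e.txt} staged={c.txt, d.txt}
After op 6 (modify c.txt): modified={c.txt, e.txt} staged={c.txt, d.txt}
After op 7 (git add e.txt): modified={c.txt} staged={c.txt, d.txt, e.txt}
After op 8 (git add c.txt): modified={none} staged={c.txt, d.txt, e.txt}
After op 9 (git commit): modified={none} staged={none}
After op 10 (modify e.txt): modified={e.txt} staged={none}
After op 11 (modify d.txt): modified={d.txt, e.txt} staged={none}
After op 12 (modify d.txt): modified={d.txt, e.txt} staged={none}
After op 13 (git add e.txt): modified={d.txt} staged={e.txt}
After op 14 (git commit): modified={d.txt} staged={none}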